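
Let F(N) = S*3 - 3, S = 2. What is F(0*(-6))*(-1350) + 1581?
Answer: -2469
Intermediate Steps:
F(N) = 3 (F(N) = 2*3 - 3 = 6 - 3 = 3)
F(0*(-6))*(-1350) + 1581 = 3*(-1350) + 1581 = -4050 + 1581 = -2469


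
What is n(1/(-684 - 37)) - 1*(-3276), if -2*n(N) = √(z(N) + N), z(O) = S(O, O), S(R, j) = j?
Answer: 3276 - I*√1442/1442 ≈ 3276.0 - 0.026334*I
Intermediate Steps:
z(O) = O
n(N) = -√2*√N/2 (n(N) = -√(N + N)/2 = -√2*√N/2)
n(1/(-684 - 37)) - 1*(-3276) = -√2*√(1/(-684 - 37))/2 - 1*(-3276) = -√2*√(1/(-721))/2 + 3276 = -√2*√(-1/721)/2 + 3276 = -√2*I*√721/721/2 + 3276 = -I*√1442/1442 + 3276 = 3276 - I*√1442/1442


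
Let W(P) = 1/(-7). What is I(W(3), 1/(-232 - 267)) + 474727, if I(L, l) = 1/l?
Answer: 474228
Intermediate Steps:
W(P) = -1/7
I(W(3), 1/(-232 - 267)) + 474727 = 1/(1/(-232 - 267)) + 474727 = 1/(1/(-499)) + 474727 = 1/(-1/499) + 474727 = -499 + 474727 = 474228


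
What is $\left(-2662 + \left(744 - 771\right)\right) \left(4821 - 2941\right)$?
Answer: $-5055320$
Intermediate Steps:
$\left(-2662 + \left(744 - 771\right)\right) \left(4821 - 2941\right) = \left(-2662 - 27\right) 1880 = \left(-2689\right) 1880 = -5055320$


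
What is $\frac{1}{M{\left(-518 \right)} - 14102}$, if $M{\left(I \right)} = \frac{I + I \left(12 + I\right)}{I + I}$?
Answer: $- \frac{2}{28709} \approx -6.9665 \cdot 10^{-5}$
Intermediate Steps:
$M{\left(I \right)} = \frac{I + I \left(12 + I\right)}{2 I}$
$\frac{1}{M{\left(-518 \right)} - 14102} = \frac{1}{\left(\frac{13}{2} + \frac{1}{2} \left(-518\right)\right) - 14102} = \frac{1}{\left(\frac{13}{2} - 259\right) - 14102} = \frac{1}{- \frac{505}{2} - 14102} = \frac{1}{- \frac{28709}{2}} = - \frac{2}{28709}$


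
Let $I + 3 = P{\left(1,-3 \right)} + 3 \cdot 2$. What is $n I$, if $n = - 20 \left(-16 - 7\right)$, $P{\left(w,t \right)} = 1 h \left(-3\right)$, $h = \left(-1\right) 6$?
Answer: $9660$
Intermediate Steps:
$h = -6$
$P{\left(w,t \right)} = 18$ ($P{\left(w,t \right)} = 1 \left(-6\right) \left(-3\right) = \left(-6\right) \left(-3\right) = 18$)
$n = 460$ ($n = \left(-20\right) \left(-23\right) = 460$)
$I = 21$ ($I = -3 + \left(18 + 3 \cdot 2\right) = -3 + \left(18 + 6\right) = -3 + 24 = 21$)
$n I = 460 \cdot 21 = 9660$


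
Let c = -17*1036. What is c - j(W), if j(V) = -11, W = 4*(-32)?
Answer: -17601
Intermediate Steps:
W = -128
c = -17612
c - j(W) = -17612 - 1*(-11) = -17612 + 11 = -17601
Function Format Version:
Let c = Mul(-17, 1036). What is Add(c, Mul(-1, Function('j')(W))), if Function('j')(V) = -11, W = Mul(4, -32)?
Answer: -17601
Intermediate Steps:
W = -128
c = -17612
Add(c, Mul(-1, Function('j')(W))) = Add(-17612, Mul(-1, -11)) = Add(-17612, 11) = -17601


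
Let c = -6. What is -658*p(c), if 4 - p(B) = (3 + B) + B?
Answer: -8554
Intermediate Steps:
p(B) = 1 - 2*B (p(B) = 4 - ((3 + B) + B) = 4 - (3 + 2*B) = 4 + (-3 - 2*B) = 1 - 2*B)
-658*p(c) = -658*(1 - 2*(-6)) = -658*(1 + 12) = -658*13 = -8554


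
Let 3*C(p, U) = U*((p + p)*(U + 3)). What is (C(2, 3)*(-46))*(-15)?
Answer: 16560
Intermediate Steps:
C(p, U) = 2*U*p*(3 + U)/3 (C(p, U) = (U*((p + p)*(U + 3)))/3 = (U*((2*p)*(3 + U)))/3 = (U*(2*p*(3 + U)))/3 = (2*U*p*(3 + U))/3 = 2*U*p*(3 + U)/3)
(C(2, 3)*(-46))*(-15) = (((⅔)*3*2*(3 + 3))*(-46))*(-15) = (((⅔)*3*2*6)*(-46))*(-15) = (24*(-46))*(-15) = -1104*(-15) = 16560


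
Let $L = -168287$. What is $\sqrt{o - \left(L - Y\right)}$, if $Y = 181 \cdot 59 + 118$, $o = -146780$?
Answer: $4 \sqrt{2019} \approx 179.73$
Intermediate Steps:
$Y = 10797$ ($Y = 10679 + 118 = 10797$)
$\sqrt{o - \left(L - Y\right)} = \sqrt{-146780 + \left(10797 - -168287\right)} = \sqrt{-146780 + \left(10797 + 168287\right)} = \sqrt{-146780 + 179084} = \sqrt{32304} = 4 \sqrt{2019}$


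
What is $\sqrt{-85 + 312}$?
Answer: $\sqrt{227} \approx 15.067$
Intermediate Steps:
$\sqrt{-85 + 312} = \sqrt{227}$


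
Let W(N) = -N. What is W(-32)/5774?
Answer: 16/2887 ≈ 0.0055421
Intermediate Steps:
W(-32)/5774 = -1*(-32)/5774 = 32*(1/5774) = 16/2887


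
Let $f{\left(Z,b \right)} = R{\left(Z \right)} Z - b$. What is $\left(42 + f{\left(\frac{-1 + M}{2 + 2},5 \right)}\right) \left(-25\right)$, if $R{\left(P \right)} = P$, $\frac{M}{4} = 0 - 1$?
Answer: $- \frac{15425}{16} \approx -964.06$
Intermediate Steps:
$M = -4$ ($M = 4 \left(0 - 1\right) = 4 \left(-1\right) = -4$)
$f{\left(Z,b \right)} = Z^{2} - b$ ($f{\left(Z,b \right)} = Z Z - b = Z^{2} - b$)
$\left(42 + f{\left(\frac{-1 + M}{2 + 2},5 \right)}\right) \left(-25\right) = \left(42 + \left(\left(\frac{-1 - 4}{2 + 2}\right)^{2} - 5\right)\right) \left(-25\right) = \left(42 - \left(5 - \left(- \frac{5}{4}\right)^{2}\right)\right) \left(-25\right) = \left(42 + \left(\frac{25}{16} - 5\right)\right) \left(-25\right) = \left(42 - \frac{55}{16}\right) \left(-25\right) = \frac{617}{16} \left(-25\right) = - \frac{15425}{16}$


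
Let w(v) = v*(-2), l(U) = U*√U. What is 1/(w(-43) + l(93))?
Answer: -86/796961 + 93*√93/796961 ≈ 0.0010174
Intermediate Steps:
l(U) = U^(3/2)
w(v) = -2*v
1/(w(-43) + l(93)) = 1/(-2*(-43) + 93^(3/2)) = 1/(86 + 93*√93)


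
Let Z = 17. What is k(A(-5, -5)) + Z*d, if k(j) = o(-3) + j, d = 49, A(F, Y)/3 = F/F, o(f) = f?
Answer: 833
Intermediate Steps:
A(F, Y) = 3 (A(F, Y) = 3*(F/F) = 3*1 = 3)
k(j) = -3 + j
k(A(-5, -5)) + Z*d = (-3 + 3) + 17*49 = 0 + 833 = 833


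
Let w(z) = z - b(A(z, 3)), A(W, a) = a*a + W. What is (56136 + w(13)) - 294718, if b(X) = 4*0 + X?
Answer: -238591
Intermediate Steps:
A(W, a) = W + a² (A(W, a) = a² + W = W + a²)
b(X) = X (b(X) = 0 + X = X)
w(z) = -9 (w(z) = z - (z + 3²) = z - (z + 9) = z - (9 + z) = z + (-9 - z) = -9)
(56136 + w(13)) - 294718 = (56136 - 9) - 294718 = 56127 - 294718 = -238591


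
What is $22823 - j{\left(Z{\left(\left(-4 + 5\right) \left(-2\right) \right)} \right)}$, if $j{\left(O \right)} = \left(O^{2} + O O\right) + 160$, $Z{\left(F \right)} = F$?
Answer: $22655$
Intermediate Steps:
$j{\left(O \right)} = 160 + 2 O^{2}$ ($j{\left(O \right)} = \left(O^{2} + O^{2}\right) + 160 = 2 O^{2} + 160 = 160 + 2 O^{2}$)
$22823 - j{\left(Z{\left(\left(-4 + 5\right) \left(-2\right) \right)} \right)} = 22823 - \left(160 + 2 \left(\left(-4 + 5\right) \left(-2\right)\right)^{2}\right) = 22823 - \left(160 + 2 \left(1 \left(-2\right)\right)^{2}\right) = 22823 - \left(160 + 2 \left(-2\right)^{2}\right) = 22823 - \left(160 + 2 \cdot 4\right) = 22823 - \left(160 + 8\right) = 22823 - 168 = 22655$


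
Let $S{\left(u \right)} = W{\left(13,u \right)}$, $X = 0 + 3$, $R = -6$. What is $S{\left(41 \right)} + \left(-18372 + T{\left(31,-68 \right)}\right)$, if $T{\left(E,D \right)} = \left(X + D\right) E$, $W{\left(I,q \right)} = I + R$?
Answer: $-20380$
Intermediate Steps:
$W{\left(I,q \right)} = -6 + I$ ($W{\left(I,q \right)} = I - 6 = -6 + I$)
$X = 3$
$S{\left(u \right)} = 7$ ($S{\left(u \right)} = -6 + 13 = 7$)
$T{\left(E,D \right)} = E \left(3 + D\right)$ ($T{\left(E,D \right)} = \left(3 + D\right) E = E \left(3 + D\right)$)
$S{\left(41 \right)} + \left(-18372 + T{\left(31,-68 \right)}\right) = 7 - \left(18372 - 31 \left(3 - 68\right)\right) = 7 + \left(-18372 + 31 \left(-65\right)\right) = 7 - 20387 = -20380$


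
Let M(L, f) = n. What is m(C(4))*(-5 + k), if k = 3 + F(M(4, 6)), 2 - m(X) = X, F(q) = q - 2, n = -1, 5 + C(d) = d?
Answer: -15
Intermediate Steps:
C(d) = -5 + d
M(L, f) = -1
F(q) = -2 + q
m(X) = 2 - X
k = 0 (k = 3 + (-2 - 1) = 3 - 3 = 0)
m(C(4))*(-5 + k) = (2 - (-5 + 4))*(-5 + 0) = (2 - 1*(-1))*(-5) = (2 + 1)*(-5) = 3*(-5) = -15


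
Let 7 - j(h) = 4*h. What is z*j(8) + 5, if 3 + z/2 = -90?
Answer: 4655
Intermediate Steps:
j(h) = 7 - 4*h
z = -186 (z = -6 + 2*(-90) = -6 - 180 = -186)
z*j(8) + 5 = -186*(7 - 4*8) + 5 = -186*(7 - 32) + 5 = -186*(-25) + 5 = 4650 + 5 = 4655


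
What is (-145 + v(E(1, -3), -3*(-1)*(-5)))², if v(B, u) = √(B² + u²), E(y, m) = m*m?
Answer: 21331 - 870*√34 ≈ 16258.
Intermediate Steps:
E(y, m) = m²
(-145 + v(E(1, -3), -3*(-1)*(-5)))² = (-145 + √(((-3)²)² + (-3*(-1)*(-5))²))² = (-145 + √(9² + (3*(-5))²))² = (-145 + √(81 + (-15)²))² = (-145 + √(81 + 225))² = (-145 + √306)² = (-145 + 3*√34)²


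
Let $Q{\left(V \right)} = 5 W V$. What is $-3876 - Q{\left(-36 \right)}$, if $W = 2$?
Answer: $-3516$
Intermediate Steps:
$Q{\left(V \right)} = 10 V$ ($Q{\left(V \right)} = 5 \cdot 2 V = 10 V$)
$-3876 - Q{\left(-36 \right)} = -3876 - 10 \left(-36\right) = -3876 - -360 = -3876 + 360 = -3516$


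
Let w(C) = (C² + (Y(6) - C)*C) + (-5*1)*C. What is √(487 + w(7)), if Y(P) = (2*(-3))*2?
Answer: 4*√23 ≈ 19.183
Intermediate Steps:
Y(P) = -12 (Y(P) = -6*2 = -12)
w(C) = C² - 5*C + C*(-12 - C) (w(C) = (C² + (-12 - C)*C) + (-5*1)*C = (C² + C*(-12 - C)) - 5*C = C² - 5*C + C*(-12 - C))
√(487 + w(7)) = √(487 - 17*7) = √(487 - 119) = √368 = 4*√23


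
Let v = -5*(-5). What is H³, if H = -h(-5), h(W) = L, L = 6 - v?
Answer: 6859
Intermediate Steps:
v = 25
L = -19 (L = 6 - 1*25 = 6 - 25 = -19)
h(W) = -19
H = 19 (H = -1*(-19) = 19)
H³ = 19³ = 6859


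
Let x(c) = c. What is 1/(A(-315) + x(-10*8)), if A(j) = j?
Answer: -1/395 ≈ -0.0025316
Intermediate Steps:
1/(A(-315) + x(-10*8)) = 1/(-315 - 10*8) = 1/(-315 - 80) = 1/(-395) = -1/395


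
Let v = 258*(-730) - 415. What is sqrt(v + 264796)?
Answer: 3*sqrt(8449) ≈ 275.76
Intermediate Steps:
v = -188755 (v = -188340 - 415 = -188755)
sqrt(v + 264796) = sqrt(-188755 + 264796) = sqrt(76041) = 3*sqrt(8449)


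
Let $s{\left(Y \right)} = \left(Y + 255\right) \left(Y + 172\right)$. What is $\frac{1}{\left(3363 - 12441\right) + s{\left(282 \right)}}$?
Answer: $\frac{1}{234720} \approx 4.2604 \cdot 10^{-6}$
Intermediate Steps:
$s{\left(Y \right)} = \left(172 + Y\right) \left(255 + Y\right)$ ($s{\left(Y \right)} = \left(255 + Y\right) \left(172 + Y\right) = \left(172 + Y\right) \left(255 + Y\right)$)
$\frac{1}{\left(3363 - 12441\right) + s{\left(282 \right)}} = \frac{1}{\left(3363 - 12441\right) + \left(43860 + 282^{2} + 427 \cdot 282\right)} = \frac{1}{\left(3363 - 12441\right) + \left(43860 + 79524 + 120414\right)} = \frac{1}{-9078 + 243798} = \frac{1}{234720}$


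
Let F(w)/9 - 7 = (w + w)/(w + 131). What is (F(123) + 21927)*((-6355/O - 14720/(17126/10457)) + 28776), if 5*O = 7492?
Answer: 3545973144345353847/8147557492 ≈ 4.3522e+8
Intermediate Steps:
O = 7492/5 (O = (⅕)*7492 = 7492/5 ≈ 1498.4)
F(w) = 63 + 18*w/(131 + w) (F(w) = 63 + 9*((w + w)/(w + 131)) = 63 + 9*((2*w)/(131 + w)) = 63 + 9*(2*w/(131 + w)) = 63 + 18*w/(131 + w))
(F(123) + 21927)*((-6355/O - 14720/(17126/10457)) + 28776) = (9*(917 + 9*123)/(131 + 123) + 21927)*((-6355/7492/5 - 14720/(17126/10457)) + 28776) = (9*(917 + 1107)/254 + 21927)*((-6355*5/7492 - 14720/(17126*(1/10457))) + 28776) = (9*(1/254)*2024 + 21927)*((-31775/7492 - 14720/17126/10457) + 28776) = (9108/127 + 21927)*((-31775/7492 - 14720*10457/17126) + 28776) = 2793837*((-31775/7492 - 76963520/8563) + 28776)/127 = 2793837*(-576882781165/64153996 + 28776)/127 = (2793837/127)*(1269212607731/64153996) = 3545973144345353847/8147557492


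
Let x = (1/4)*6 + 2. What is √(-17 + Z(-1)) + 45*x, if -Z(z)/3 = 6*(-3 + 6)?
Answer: 315/2 + I*√71 ≈ 157.5 + 8.4261*I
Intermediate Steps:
Z(z) = -54 (Z(z) = -18*(-3 + 6) = -18*3 = -3*18 = -54)
x = 7/2 (x = (1*(¼))*6 + 2 = (¼)*6 + 2 = 3/2 + 2 = 7/2 ≈ 3.5000)
√(-17 + Z(-1)) + 45*x = √(-17 - 54) + 45*(7/2) = √(-71) + 315/2 = I*√71 + 315/2 = 315/2 + I*√71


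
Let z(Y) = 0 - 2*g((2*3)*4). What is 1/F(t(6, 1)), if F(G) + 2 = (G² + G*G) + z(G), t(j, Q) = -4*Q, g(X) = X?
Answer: -1/18 ≈ -0.055556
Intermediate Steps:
z(Y) = -48 (z(Y) = 0 - 2*2*3*4 = 0 - 12*4 = 0 - 2*24 = 0 - 48 = -48)
F(G) = -50 + 2*G² (F(G) = -2 + ((G² + G*G) - 48) = -2 + ((G² + G²) - 48) = -2 + (2*G² - 48) = -2 + (-48 + 2*G²) = -50 + 2*G²)
1/F(t(6, 1)) = 1/(-50 + 2*(-4*1)²) = 1/(-50 + 2*(-4)²) = 1/(-50 + 2*16) = 1/(-50 + 32) = 1/(-18) = -1/18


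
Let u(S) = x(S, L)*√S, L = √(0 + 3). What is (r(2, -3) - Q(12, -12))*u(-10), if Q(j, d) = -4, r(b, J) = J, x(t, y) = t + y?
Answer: I*√10*(-10 + √3) ≈ -26.146*I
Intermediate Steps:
L = √3 ≈ 1.7320
u(S) = √S*(S + √3) (u(S) = (S + √3)*√S = √S*(S + √3))
(r(2, -3) - Q(12, -12))*u(-10) = (-3 - 1*(-4))*(√(-10)*(-10 + √3)) = (-3 + 4)*((I*√10)*(-10 + √3)) = 1*(I*√10*(-10 + √3)) = I*√10*(-10 + √3)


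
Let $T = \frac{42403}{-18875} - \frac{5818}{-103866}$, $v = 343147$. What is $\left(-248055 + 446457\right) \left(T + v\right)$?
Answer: $\frac{22245009546411411134}{326745125} \approx 6.8081 \cdot 10^{10}$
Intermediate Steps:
$T = - \frac{2147207624}{980235375}$ ($T = 42403 \left(- \frac{1}{18875}\right) - - \frac{2909}{51933} = - \frac{42403}{18875} + \frac{2909}{51933} = - \frac{2147207624}{980235375} \approx -2.1905$)
$\left(-248055 + 446457\right) \left(T + v\right) = \left(-248055 + 446457\right) \left(- \frac{2147207624}{980235375} + 343147\right) = 198402 \cdot \frac{336362681017501}{980235375} = \frac{22245009546411411134}{326745125}$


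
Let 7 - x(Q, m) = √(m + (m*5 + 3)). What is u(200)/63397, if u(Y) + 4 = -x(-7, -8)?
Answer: -11/63397 + 3*I*√5/63397 ≈ -0.00017351 + 0.00010581*I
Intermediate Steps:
x(Q, m) = 7 - √(3 + 6*m) (x(Q, m) = 7 - √(m + (m*5 + 3)) = 7 - √(m + (5*m + 3)) = 7 - √(m + (3 + 5*m)) = 7 - √(3 + 6*m))
u(Y) = -11 + 3*I*√5 (u(Y) = -4 - (7 - √(3 + 6*(-8))) = -4 - (7 - √(3 - 48)) = -4 - (7 - √(-45)) = -4 - (7 - 3*I*√5) = -4 + (-7 + 3*I*√5) = -11 + 3*I*√5)
u(200)/63397 = (-11 + 3*I*√5)/63397 = (-11 + 3*I*√5)*(1/63397) = -11/63397 + 3*I*√5/63397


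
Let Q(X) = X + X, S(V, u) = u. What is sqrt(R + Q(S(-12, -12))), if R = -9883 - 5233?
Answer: 2*I*sqrt(3785) ≈ 123.04*I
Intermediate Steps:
Q(X) = 2*X
R = -15116
sqrt(R + Q(S(-12, -12))) = sqrt(-15116 + 2*(-12)) = sqrt(-15116 - 24) = sqrt(-15140) = 2*I*sqrt(3785)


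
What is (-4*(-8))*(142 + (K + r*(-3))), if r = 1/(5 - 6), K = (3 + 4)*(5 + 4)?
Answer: 6656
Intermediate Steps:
K = 63 (K = 7*9 = 63)
r = -1 (r = 1/(-1) = -1)
(-4*(-8))*(142 + (K + r*(-3))) = (-4*(-8))*(142 + (63 - 1*(-3))) = 32*(142 + (63 + 3)) = 32*(142 + 66) = 32*208 = 6656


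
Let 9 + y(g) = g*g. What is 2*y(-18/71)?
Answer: -90090/5041 ≈ -17.871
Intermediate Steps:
y(g) = -9 + g² (y(g) = -9 + g*g = -9 + g²)
2*y(-18/71) = 2*(-9 + (-18/71)²) = 2*(-9 + 324/5041) = 2*(-45045/5041) = -90090/5041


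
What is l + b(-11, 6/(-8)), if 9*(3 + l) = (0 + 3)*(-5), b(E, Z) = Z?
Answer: -65/12 ≈ -5.4167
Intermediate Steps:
l = -14/3 (l = -3 + ((0 + 3)*(-5))/9 = -3 + (3*(-5))/9 = -3 + (1/9)*(-15) = -3 - 5/3 = -14/3 ≈ -4.6667)
l + b(-11, 6/(-8)) = -14/3 + 6/(-8) = -14/3 + 6*(-1/8) = -14/3 - 3/4 = -65/12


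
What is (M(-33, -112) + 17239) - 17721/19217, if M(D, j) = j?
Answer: 29919258/1747 ≈ 17126.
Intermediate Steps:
(M(-33, -112) + 17239) - 17721/19217 = (-112 + 17239) - 17721/19217 = 17127 - 17721*1/19217 = 17127 - 1611/1747 = 29919258/1747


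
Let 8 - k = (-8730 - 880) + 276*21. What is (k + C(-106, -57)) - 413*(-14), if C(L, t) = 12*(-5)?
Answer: 9544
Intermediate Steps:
C(L, t) = -60
k = 3822 (k = 8 - ((-8730 - 880) + 276*21) = 8 - (-9610 + 5796) = 8 - 1*(-3814) = 8 + 3814 = 3822)
(k + C(-106, -57)) - 413*(-14) = (3822 - 60) - 413*(-14) = 3762 + 5782 = 9544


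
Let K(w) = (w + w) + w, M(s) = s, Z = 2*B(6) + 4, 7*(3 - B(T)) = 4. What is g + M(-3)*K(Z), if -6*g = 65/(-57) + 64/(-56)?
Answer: -189925/2394 ≈ -79.334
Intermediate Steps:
B(T) = 17/7 (B(T) = 3 - ⅐*4 = 3 - 4/7 = 17/7)
Z = 62/7 (Z = 2*(17/7) + 4 = 34/7 + 4 = 62/7 ≈ 8.8571)
g = 911/2394 (g = -(65/(-57) + 64/(-56))/6 = -(65*(-1/57) + 64*(-1/56))/6 = -(-65/57 - 8/7)/6 = -⅙*(-911/399) = 911/2394 ≈ 0.38053)
K(w) = 3*w (K(w) = 2*w + w = 3*w)
g + M(-3)*K(Z) = 911/2394 - 9*62/7 = 911/2394 - 3*186/7 = 911/2394 - 558/7 = -189925/2394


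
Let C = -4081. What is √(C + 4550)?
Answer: √469 ≈ 21.656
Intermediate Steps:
√(C + 4550) = √(-4081 + 4550) = √469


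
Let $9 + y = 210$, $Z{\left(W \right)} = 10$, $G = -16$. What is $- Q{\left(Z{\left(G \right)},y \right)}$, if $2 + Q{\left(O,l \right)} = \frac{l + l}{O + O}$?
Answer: $- \frac{181}{10} \approx -18.1$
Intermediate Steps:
$y = 201$ ($y = -9 + 210 = 201$)
$Q{\left(O,l \right)} = -2 + \frac{l}{O}$ ($Q{\left(O,l \right)} = -2 + \frac{l + l}{O + O} = -2 + \frac{2 l}{2 O} = -2 + 2 l \frac{1}{2 O} = -2 + \frac{l}{O}$)
$- Q{\left(Z{\left(G \right)},y \right)} = - (-2 + \frac{201}{10}) = \left(-1\right) \frac{181}{10} = - \frac{181}{10}$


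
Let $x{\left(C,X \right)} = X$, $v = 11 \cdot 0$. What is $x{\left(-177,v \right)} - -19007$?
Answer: $19007$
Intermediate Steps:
$v = 0$
$x{\left(-177,v \right)} - -19007 = 0 - -19007 = 0 + 19007 = 19007$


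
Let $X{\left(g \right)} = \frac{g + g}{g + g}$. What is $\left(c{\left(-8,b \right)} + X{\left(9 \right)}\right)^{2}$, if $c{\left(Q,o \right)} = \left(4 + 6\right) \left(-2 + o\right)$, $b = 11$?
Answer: $8281$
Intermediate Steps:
$c{\left(Q,o \right)} = -20 + 10 o$ ($c{\left(Q,o \right)} = 10 \left(-2 + o\right) = -20 + 10 o$)
$X{\left(g \right)} = 1$ ($X{\left(g \right)} = \frac{2 g}{2 g} = 2 g \frac{1}{2 g} = 1$)
$\left(c{\left(-8,b \right)} + X{\left(9 \right)}\right)^{2} = \left(\left(-20 + 10 \cdot 11\right) + 1\right)^{2} = \left(\left(-20 + 110\right) + 1\right)^{2} = \left(90 + 1\right)^{2} = 91^{2} = 8281$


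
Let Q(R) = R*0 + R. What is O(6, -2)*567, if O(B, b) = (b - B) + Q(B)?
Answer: -1134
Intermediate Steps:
Q(R) = R (Q(R) = 0 + R = R)
O(B, b) = b (O(B, b) = (b - B) + B = b)
O(6, -2)*567 = -2*567 = -1134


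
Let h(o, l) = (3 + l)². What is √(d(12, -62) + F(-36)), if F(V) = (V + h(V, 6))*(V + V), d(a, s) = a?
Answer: 2*I*√807 ≈ 56.815*I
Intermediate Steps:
F(V) = 2*V*(81 + V) (F(V) = (V + (3 + 6)²)*(V + V) = (V + 9²)*(2*V) = (V + 81)*(2*V) = (81 + V)*(2*V) = 2*V*(81 + V))
√(d(12, -62) + F(-36)) = √(12 + 2*(-36)*(81 - 36)) = √(12 + 2*(-36)*45) = √(12 - 3240) = √(-3228) = 2*I*√807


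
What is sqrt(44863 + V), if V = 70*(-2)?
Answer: sqrt(44723) ≈ 211.48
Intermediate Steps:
V = -140
sqrt(44863 + V) = sqrt(44863 - 140) = sqrt(44723)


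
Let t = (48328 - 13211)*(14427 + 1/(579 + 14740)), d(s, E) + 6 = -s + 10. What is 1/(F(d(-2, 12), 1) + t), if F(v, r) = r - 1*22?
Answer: 15319/7761110012339 ≈ 1.9738e-9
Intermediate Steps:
d(s, E) = 4 - s (d(s, E) = -6 + (-s + 10) = -6 + (10 - s) = 4 - s)
F(v, r) = -22 + r (F(v, r) = r - 22 = -22 + r)
t = 7761110334038/15319 (t = 35117*(14427 + 1/15319) = 35117*(221007214/15319) = 7761110334038/15319 ≈ 5.0663e+8)
1/(F(d(-2, 12), 1) + t) = 1/((-22 + 1) + 7761110334038/15319) = 1/(-21 + 7761110334038/15319) = 1/(7761110012339/15319) = 15319/7761110012339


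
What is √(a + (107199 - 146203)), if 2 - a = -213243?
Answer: √174241 ≈ 417.42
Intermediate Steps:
a = 213245 (a = 2 - 1*(-213243) = 2 + 213243 = 213245)
√(a + (107199 - 146203)) = √(213245 + (107199 - 146203)) = √(213245 - 39004) = √174241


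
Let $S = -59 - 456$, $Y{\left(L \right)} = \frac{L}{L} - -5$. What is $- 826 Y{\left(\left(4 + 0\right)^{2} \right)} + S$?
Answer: $-5471$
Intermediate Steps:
$Y{\left(L \right)} = 6$ ($Y{\left(L \right)} = 1 + 5 = 6$)
$S = -515$ ($S = -59 - 456 = -515$)
$- 826 Y{\left(\left(4 + 0\right)^{2} \right)} + S = \left(-826\right) 6 - 515 = -4956 - 515 = -5471$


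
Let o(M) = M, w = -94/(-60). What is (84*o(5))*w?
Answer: 658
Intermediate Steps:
w = 47/30 (w = -94*(-1/60) = 47/30 ≈ 1.5667)
(84*o(5))*w = (84*5)*(47/30) = 420*(47/30) = 658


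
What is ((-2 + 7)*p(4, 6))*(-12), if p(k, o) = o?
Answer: -360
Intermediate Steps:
((-2 + 7)*p(4, 6))*(-12) = ((-2 + 7)*6)*(-12) = (5*6)*(-12) = 30*(-12) = -360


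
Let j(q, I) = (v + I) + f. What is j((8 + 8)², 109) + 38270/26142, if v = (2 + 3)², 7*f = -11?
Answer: 12250762/91497 ≈ 133.89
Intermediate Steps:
f = -11/7 (f = (⅐)*(-11) = -11/7 ≈ -1.5714)
v = 25 (v = 5² = 25)
j(q, I) = 164/7 + I (j(q, I) = (25 + I) - 11/7 = 164/7 + I)
j((8 + 8)², 109) + 38270/26142 = (164/7 + 109) + 38270/26142 = 927/7 + 38270*(1/26142) = 927/7 + 19135/13071 = 12250762/91497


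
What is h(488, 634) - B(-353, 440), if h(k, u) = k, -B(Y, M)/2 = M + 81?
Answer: 1530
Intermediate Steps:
B(Y, M) = -162 - 2*M (B(Y, M) = -2*(M + 81) = -2*(81 + M) = -162 - 2*M)
h(488, 634) - B(-353, 440) = 488 - (-162 - 2*440) = 488 - (-162 - 880) = 488 - 1*(-1042) = 488 + 1042 = 1530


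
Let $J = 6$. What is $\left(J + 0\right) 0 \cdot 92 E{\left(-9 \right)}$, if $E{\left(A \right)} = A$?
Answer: $0$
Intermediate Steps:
$\left(J + 0\right) 0 \cdot 92 E{\left(-9 \right)} = \left(6 + 0\right) 0 \cdot 92 \left(-9\right) = 6 \cdot 0 \cdot 92 \left(-9\right) = 0 \cdot 92 \left(-9\right) = 0 \left(-9\right) = 0$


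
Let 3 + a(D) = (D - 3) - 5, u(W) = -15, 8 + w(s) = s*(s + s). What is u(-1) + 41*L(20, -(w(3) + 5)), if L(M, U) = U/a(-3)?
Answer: 405/14 ≈ 28.929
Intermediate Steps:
w(s) = -8 + 2*s**2 (w(s) = -8 + s*(s + s) = -8 + s*(2*s) = -8 + 2*s**2)
a(D) = -11 + D (a(D) = -3 + ((D - 3) - 5) = -3 + ((-3 + D) - 5) = -3 + (-8 + D) = -11 + D)
L(M, U) = -U/14 (L(M, U) = U/(-11 - 3) = U/(-14) = U*(-1/14) = -U/14)
u(-1) + 41*L(20, -(w(3) + 5)) = -15 + 41*(-(-1)*((-8 + 2*3**2) + 5)/14) = -15 + 41*(-(-1)*((-8 + 2*9) + 5)/14) = -15 + 41*(-(-1)*((-8 + 18) + 5)/14) = -15 + 41*(-(-1)*(10 + 5)/14) = -15 + 41*(-(-1)*15/14) = -15 + 41*(-1/14*(-15)) = -15 + 41*(15/14) = -15 + 615/14 = 405/14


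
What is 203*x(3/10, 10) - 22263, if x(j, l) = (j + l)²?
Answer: -72673/100 ≈ -726.73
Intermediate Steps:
203*x(3/10, 10) - 22263 = 203*(3/10 + 10)² - 22263 = 203*(103/10)² - 22263 = 203*(10609/100) - 22263 = 2153627/100 - 22263 = -72673/100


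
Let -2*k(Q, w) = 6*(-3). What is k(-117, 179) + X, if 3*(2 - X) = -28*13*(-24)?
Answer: -2901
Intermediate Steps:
X = -2910 (X = 2 - (-28*13)*(-24)/3 = 2 - (-364)*(-24)/3 = 2 - ⅓*8736 = 2 - 2912 = -2910)
k(Q, w) = 9 (k(Q, w) = -3*(-3) = -½*(-18) = 9)
k(-117, 179) + X = 9 - 2910 = -2901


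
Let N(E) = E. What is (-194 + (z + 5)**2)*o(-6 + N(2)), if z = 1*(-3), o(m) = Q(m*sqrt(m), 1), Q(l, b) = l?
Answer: 1520*I ≈ 1520.0*I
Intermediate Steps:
o(m) = m**(3/2) (o(m) = m*sqrt(m) = m**(3/2))
z = -3
(-194 + (z + 5)**2)*o(-6 + N(2)) = (-194 + (-3 + 5)**2)*(-6 + 2)**(3/2) = (-194 + 2**2)*(-4)**(3/2) = (-194 + 4)*(-8*I) = -(-1520)*I = 1520*I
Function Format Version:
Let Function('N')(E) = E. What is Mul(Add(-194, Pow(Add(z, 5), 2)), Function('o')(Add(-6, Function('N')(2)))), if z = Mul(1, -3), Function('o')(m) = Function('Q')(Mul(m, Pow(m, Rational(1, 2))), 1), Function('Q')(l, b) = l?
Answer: Mul(1520, I) ≈ Mul(1520.0, I)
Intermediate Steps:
Function('o')(m) = Pow(m, Rational(3, 2)) (Function('o')(m) = Mul(m, Pow(m, Rational(1, 2))) = Pow(m, Rational(3, 2)))
z = -3
Mul(Add(-194, Pow(Add(z, 5), 2)), Function('o')(Add(-6, Function('N')(2)))) = Mul(Add(-194, Pow(Add(-3, 5), 2)), Pow(Add(-6, 2), Rational(3, 2))) = Mul(Add(-194, Pow(2, 2)), Pow(-4, Rational(3, 2))) = Mul(Add(-194, 4), Mul(-8, I)) = Mul(-190, Mul(-8, I)) = Mul(1520, I)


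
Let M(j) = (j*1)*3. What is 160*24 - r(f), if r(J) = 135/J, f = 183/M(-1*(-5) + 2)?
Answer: 233295/61 ≈ 3824.5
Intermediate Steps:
M(j) = 3*j (M(j) = j*3 = 3*j)
f = 61/7 (f = 183/((3*(-1*(-5) + 2))) = 183/((3*(5 + 2))) = 183/((3*7)) = 183/21 = 183*(1/21) = 61/7 ≈ 8.7143)
160*24 - r(f) = 160*24 - 135/61/7 = 3840 - 135*7/61 = 3840 - 1*945/61 = 3840 - 945/61 = 233295/61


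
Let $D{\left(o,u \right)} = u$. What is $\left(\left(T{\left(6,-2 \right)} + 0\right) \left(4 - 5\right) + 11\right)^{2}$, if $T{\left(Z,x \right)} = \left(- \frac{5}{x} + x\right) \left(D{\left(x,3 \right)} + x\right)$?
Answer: $\frac{441}{4} \approx 110.25$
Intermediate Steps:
$T{\left(Z,x \right)} = \left(3 + x\right) \left(x - \frac{5}{x}\right)$ ($T{\left(Z,x \right)} = \left(- \frac{5}{x} + x\right) \left(3 + x\right) = \left(x - \frac{5}{x}\right) \left(3 + x\right) = \left(3 + x\right) \left(x - \frac{5}{x}\right)$)
$\left(\left(T{\left(6,-2 \right)} + 0\right) \left(4 - 5\right) + 11\right)^{2} = \left(\left(\left(-5 + \left(-2\right)^{2} - \frac{15}{-2} + 3 \left(-2\right)\right) + 0\right) \left(4 - 5\right) + 11\right)^{2} = \left(\left(\left(-5 + 4 - - \frac{15}{2} - 6\right) + 0\right) \left(-1\right) + 11\right)^{2} = \left(\left(\left(-5 + 4 + \frac{15}{2} - 6\right) + 0\right) \left(-1\right) + 11\right)^{2} = \left(\left(\frac{1}{2} + 0\right) \left(-1\right) + 11\right)^{2} = \left(\frac{1}{2} \left(-1\right) + 11\right)^{2} = \left(- \frac{1}{2} + 11\right)^{2} = \left(\frac{21}{2}\right)^{2} = \frac{441}{4}$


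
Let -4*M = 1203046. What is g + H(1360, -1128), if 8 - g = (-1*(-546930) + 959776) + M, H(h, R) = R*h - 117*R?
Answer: -5216081/2 ≈ -2.6080e+6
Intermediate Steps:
M = -601523/2 (M = -¼*1203046 = -601523/2 ≈ -3.0076e+5)
H(h, R) = -117*R + R*h
g = -2411873/2 (g = 8 - ((-1*(-546930) + 959776) - 601523/2) = 8 - ((546930 + 959776) - 601523/2) = 8 - (1506706 - 601523/2) = 8 - 1*2411889/2 = 8 - 2411889/2 = -2411873/2 ≈ -1.2059e+6)
g + H(1360, -1128) = -2411873/2 - 1128*(-117 + 1360) = -2411873/2 - 1128*1243 = -2411873/2 - 1402104 = -5216081/2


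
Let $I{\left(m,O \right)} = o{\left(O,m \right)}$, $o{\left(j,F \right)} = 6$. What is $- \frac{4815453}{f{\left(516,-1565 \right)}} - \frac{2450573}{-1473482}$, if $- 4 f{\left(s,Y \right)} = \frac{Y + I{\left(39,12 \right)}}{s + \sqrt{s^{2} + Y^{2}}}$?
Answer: $- \frac{14645073746558837}{2297158438} - \frac{19261812 \sqrt{2715481}}{1559} \approx -2.6735 \cdot 10^{7}$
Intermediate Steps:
$I{\left(m,O \right)} = 6$
$f{\left(s,Y \right)} = - \frac{6 + Y}{4 \left(s + \sqrt{Y^{2} + s^{2}}\right)}$ ($f{\left(s,Y \right)} = - \frac{\left(Y + 6\right) \frac{1}{s + \sqrt{s^{2} + Y^{2}}}}{4} = - \frac{\left(6 + Y\right) \frac{1}{s + \sqrt{Y^{2} + s^{2}}}}{4} = - \frac{\frac{1}{s + \sqrt{Y^{2} + s^{2}}} \left(6 + Y\right)}{4} = - \frac{6 + Y}{4 \left(s + \sqrt{Y^{2} + s^{2}}\right)}$)
$- \frac{4815453}{f{\left(516,-1565 \right)}} - \frac{2450573}{-1473482} = - \frac{4815453}{\frac{1}{4} \frac{1}{516 + \sqrt{\left(-1565\right)^{2} + 516^{2}}} \left(-6 - -1565\right)} - \frac{2450573}{-1473482} = - \frac{4815453}{\frac{1}{4} \frac{1}{516 + \sqrt{2449225 + 266256}} \left(-6 + 1565\right)} - - \frac{2450573}{1473482} = - \frac{4815453}{\frac{1}{4} \frac{1}{516 + \sqrt{2715481}} \cdot 1559} + \frac{2450573}{1473482} = - \frac{4815453}{\frac{1559}{4} \frac{1}{516 + \sqrt{2715481}}} + \frac{2450573}{1473482} = - 4815453 \left(\frac{2064}{1559} + \frac{4 \sqrt{2715481}}{1559}\right) + \frac{2450573}{1473482} = \left(- \frac{9939094992}{1559} - \frac{19261812 \sqrt{2715481}}{1559}\right) + \frac{2450573}{1473482} = - \frac{14645073746558837}{2297158438} - \frac{19261812 \sqrt{2715481}}{1559}$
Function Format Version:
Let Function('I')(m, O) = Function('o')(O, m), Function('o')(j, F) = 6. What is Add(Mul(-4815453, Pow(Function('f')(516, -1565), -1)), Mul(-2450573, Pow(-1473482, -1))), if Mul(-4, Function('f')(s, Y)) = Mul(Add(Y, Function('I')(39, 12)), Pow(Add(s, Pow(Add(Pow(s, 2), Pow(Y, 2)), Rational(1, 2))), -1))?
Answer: Add(Rational(-14645073746558837, 2297158438), Mul(Rational(-19261812, 1559), Pow(2715481, Rational(1, 2)))) ≈ -2.6735e+7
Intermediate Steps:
Function('I')(m, O) = 6
Function('f')(s, Y) = Mul(Rational(-1, 4), Pow(Add(s, Pow(Add(Pow(Y, 2), Pow(s, 2)), Rational(1, 2))), -1), Add(6, Y)) (Function('f')(s, Y) = Mul(Rational(-1, 4), Mul(Add(Y, 6), Pow(Add(s, Pow(Add(Pow(s, 2), Pow(Y, 2)), Rational(1, 2))), -1))) = Mul(Rational(-1, 4), Mul(Add(6, Y), Pow(Add(s, Pow(Add(Pow(Y, 2), Pow(s, 2)), Rational(1, 2))), -1))) = Mul(Rational(-1, 4), Mul(Pow(Add(s, Pow(Add(Pow(Y, 2), Pow(s, 2)), Rational(1, 2))), -1), Add(6, Y))) = Mul(Rational(-1, 4), Pow(Add(s, Pow(Add(Pow(Y, 2), Pow(s, 2)), Rational(1, 2))), -1), Add(6, Y)))
Add(Mul(-4815453, Pow(Function('f')(516, -1565), -1)), Mul(-2450573, Pow(-1473482, -1))) = Add(Mul(-4815453, Pow(Mul(Rational(1, 4), Pow(Add(516, Pow(Add(Pow(-1565, 2), Pow(516, 2)), Rational(1, 2))), -1), Add(-6, Mul(-1, -1565))), -1)), Mul(-2450573, Pow(-1473482, -1))) = Add(Mul(-4815453, Pow(Mul(Rational(1, 4), Pow(Add(516, Pow(Add(2449225, 266256), Rational(1, 2))), -1), Add(-6, 1565)), -1)), Mul(-2450573, Rational(-1, 1473482))) = Add(Mul(-4815453, Pow(Mul(Rational(1, 4), Pow(Add(516, Pow(2715481, Rational(1, 2))), -1), 1559), -1)), Rational(2450573, 1473482)) = Add(Mul(-4815453, Pow(Mul(Rational(1559, 4), Pow(Add(516, Pow(2715481, Rational(1, 2))), -1)), -1)), Rational(2450573, 1473482)) = Add(Mul(-4815453, Add(Rational(2064, 1559), Mul(Rational(4, 1559), Pow(2715481, Rational(1, 2))))), Rational(2450573, 1473482)) = Add(Add(Rational(-9939094992, 1559), Mul(Rational(-19261812, 1559), Pow(2715481, Rational(1, 2)))), Rational(2450573, 1473482)) = Add(Rational(-14645073746558837, 2297158438), Mul(Rational(-19261812, 1559), Pow(2715481, Rational(1, 2))))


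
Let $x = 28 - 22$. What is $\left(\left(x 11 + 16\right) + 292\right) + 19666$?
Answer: $20040$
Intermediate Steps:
$x = 6$ ($x = 28 - 22 = 6$)
$\left(\left(x 11 + 16\right) + 292\right) + 19666 = \left(\left(6 \cdot 11 + 16\right) + 292\right) + 19666 = \left(\left(66 + 16\right) + 292\right) + 19666 = \left(82 + 292\right) + 19666 = 374 + 19666 = 20040$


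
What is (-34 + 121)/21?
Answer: 29/7 ≈ 4.1429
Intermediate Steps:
(-34 + 121)/21 = (1/21)*87 = 29/7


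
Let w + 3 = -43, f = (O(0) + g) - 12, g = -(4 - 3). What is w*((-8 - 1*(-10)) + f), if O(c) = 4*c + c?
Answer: 506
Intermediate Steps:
g = -1 (g = -1*1 = -1)
O(c) = 5*c
f = -13 (f = (5*0 - 1) - 12 = (0 - 1) - 12 = -1 - 12 = -13)
w = -46 (w = -3 - 43 = -46)
w*((-8 - 1*(-10)) + f) = -46*((-8 - 1*(-10)) - 13) = -46*((-8 + 10) - 13) = -46*(2 - 13) = -46*(-11) = 506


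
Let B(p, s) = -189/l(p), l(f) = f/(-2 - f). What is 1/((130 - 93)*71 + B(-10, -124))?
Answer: 5/13891 ≈ 0.00035995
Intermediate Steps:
B(p, s) = 189*(2 + p)/p (B(p, s) = -189*(-(2 + p)/p) = -(-189)*(2 + p)/p = 189*(2 + p)/p)
1/((130 - 93)*71 + B(-10, -124)) = 1/((130 - 93)*71 + (189 + 378/(-10))) = 1/(37*71 + (189 + 378*(-⅒))) = 1/(2627 + (189 - 189/5)) = 1/(2627 + 756/5) = 1/(13891/5) = 5/13891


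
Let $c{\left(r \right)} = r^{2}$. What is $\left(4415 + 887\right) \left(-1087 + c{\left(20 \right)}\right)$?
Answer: $-3642474$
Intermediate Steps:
$\left(4415 + 887\right) \left(-1087 + c{\left(20 \right)}\right) = \left(4415 + 887\right) \left(-1087 + 20^{2}\right) = 5302 \left(-1087 + 400\right) = 5302 \left(-687\right) = -3642474$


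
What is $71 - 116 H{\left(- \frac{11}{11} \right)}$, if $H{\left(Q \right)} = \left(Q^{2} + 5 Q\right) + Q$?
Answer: $651$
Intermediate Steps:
$H{\left(Q \right)} = Q^{2} + 6 Q$
$71 - 116 H{\left(- \frac{11}{11} \right)} = 71 - 116 - \frac{11}{11} \left(6 - \frac{11}{11}\right) = 71 - 116 \left(-11\right) \frac{1}{11} \left(6 - 1\right) = 71 - 116 \left(- (6 - 1)\right) = 71 - 116 \left(\left(-1\right) 5\right) = 71 - -580 = 71 + 580 = 651$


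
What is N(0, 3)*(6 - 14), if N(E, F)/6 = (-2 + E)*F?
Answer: 288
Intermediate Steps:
N(E, F) = 6*F*(-2 + E) (N(E, F) = 6*((-2 + E)*F) = 6*(F*(-2 + E)) = 6*F*(-2 + E))
N(0, 3)*(6 - 14) = (6*3*(-2 + 0))*(6 - 14) = (6*3*(-2))*(-8) = -36*(-8) = 288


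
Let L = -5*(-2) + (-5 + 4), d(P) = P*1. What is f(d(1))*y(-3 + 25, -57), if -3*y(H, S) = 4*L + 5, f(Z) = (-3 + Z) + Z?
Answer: 41/3 ≈ 13.667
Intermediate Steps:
d(P) = P
L = 9 (L = 10 - 1 = 9)
f(Z) = -3 + 2*Z
y(H, S) = -41/3 (y(H, S) = -(4*9 + 5)/3 = -(36 + 5)/3 = -⅓*41 = -41/3)
f(d(1))*y(-3 + 25, -57) = (-3 + 2*1)*(-41/3) = (-3 + 2)*(-41/3) = -1*(-41/3) = 41/3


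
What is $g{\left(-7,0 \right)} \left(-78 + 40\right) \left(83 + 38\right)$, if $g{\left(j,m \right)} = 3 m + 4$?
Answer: $-18392$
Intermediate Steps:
$g{\left(j,m \right)} = 4 + 3 m$
$g{\left(-7,0 \right)} \left(-78 + 40\right) \left(83 + 38\right) = \left(4 + 3 \cdot 0\right) \left(-78 + 40\right) \left(83 + 38\right) = \left(4 + 0\right) \left(\left(-38\right) 121\right) = 4 \left(-4598\right) = -18392$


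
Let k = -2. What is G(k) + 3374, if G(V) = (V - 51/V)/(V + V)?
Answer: 26945/8 ≈ 3368.1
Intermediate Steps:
G(V) = (V - 51/V)/(2*V) (G(V) = (V - 51/V)/((2*V)) = (V - 51/V)*(1/(2*V)) = (V - 51/V)/(2*V))
G(k) + 3374 = (1/2)*(-51 + (-2)**2)/(-2)**2 + 3374 = (1/2)*(1/4)*(-51 + 4) + 3374 = (1/2)*(1/4)*(-47) + 3374 = -47/8 + 3374 = 26945/8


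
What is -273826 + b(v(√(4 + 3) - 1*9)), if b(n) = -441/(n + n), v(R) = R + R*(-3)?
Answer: -81056465/296 - 441*√7/296 ≈ -2.7384e+5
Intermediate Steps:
v(R) = -2*R (v(R) = R - 3*R = -2*R)
b(n) = -441/(2*n) (b(n) = -441*1/(2*n) = -441/(2*n))
-273826 + b(v(√(4 + 3) - 1*9)) = -273826 - 441*(-1/(2*(√(4 + 3) - 1*9)))/2 = -273826 - 441*(-1/(2*(√7 - 9)))/2 = -273826 - 441*(-1/(2*(-9 + √7)))/2 = -273826 - 441/(2*(18 - 2*√7))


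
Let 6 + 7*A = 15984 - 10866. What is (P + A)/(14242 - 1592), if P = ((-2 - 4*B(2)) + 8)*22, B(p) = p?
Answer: 2402/44275 ≈ 0.054252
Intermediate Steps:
A = 5112/7 (A = -6/7 + (15984 - 10866)/7 = -6/7 + (1/7)*5118 = -6/7 + 5118/7 = 5112/7 ≈ 730.29)
P = -44 (P = ((-2 - 4*2) + 8)*22 = ((-2 - 8) + 8)*22 = (-10 + 8)*22 = -2*22 = -44)
(P + A)/(14242 - 1592) = (-44 + 5112/7)/(14242 - 1592) = (4804/7)/12650 = (4804/7)*(1/12650) = 2402/44275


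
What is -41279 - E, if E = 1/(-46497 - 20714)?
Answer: -2774402868/67211 ≈ -41279.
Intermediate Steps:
E = -1/67211 (E = 1/(-67211) = -1/67211 ≈ -1.4879e-5)
-41279 - E = -41279 - 1*(-1/67211) = -41279 + 1/67211 = -2774402868/67211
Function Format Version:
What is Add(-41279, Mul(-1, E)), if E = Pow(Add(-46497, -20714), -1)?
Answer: Rational(-2774402868, 67211) ≈ -41279.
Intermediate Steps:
E = Rational(-1, 67211) (E = Pow(-67211, -1) = Rational(-1, 67211) ≈ -1.4879e-5)
Add(-41279, Mul(-1, E)) = Add(-41279, Mul(-1, Rational(-1, 67211))) = Add(-41279, Rational(1, 67211)) = Rational(-2774402868, 67211)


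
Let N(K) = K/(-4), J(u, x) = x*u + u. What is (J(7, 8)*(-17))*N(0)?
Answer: 0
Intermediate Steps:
J(u, x) = u + u*x (J(u, x) = u*x + u = u + u*x)
N(K) = -K/4 (N(K) = K*(-¼) = -K/4)
(J(7, 8)*(-17))*N(0) = ((7*(1 + 8))*(-17))*(-¼*0) = ((7*9)*(-17))*0 = (63*(-17))*0 = -1071*0 = 0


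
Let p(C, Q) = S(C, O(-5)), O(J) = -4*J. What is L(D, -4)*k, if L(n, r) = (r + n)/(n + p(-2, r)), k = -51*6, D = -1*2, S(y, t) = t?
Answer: 102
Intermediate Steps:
p(C, Q) = 20 (p(C, Q) = -4*(-5) = 20)
D = -2
k = -306
L(n, r) = (n + r)/(20 + n) (L(n, r) = (r + n)/(n + 20) = (n + r)/(20 + n))
L(D, -4)*k = ((-2 - 4)/(20 - 2))*(-306) = (-6/18)*(-306) = ((1/18)*(-6))*(-306) = -⅓*(-306) = 102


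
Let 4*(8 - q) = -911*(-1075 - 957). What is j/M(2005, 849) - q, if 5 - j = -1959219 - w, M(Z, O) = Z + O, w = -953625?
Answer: 1321779719/2854 ≈ 4.6313e+5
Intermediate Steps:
M(Z, O) = O + Z
q = -462780 (q = 8 - (-911)*(-1075 - 957)/4 = 8 - (-911)*(-2032)/4 = 8 - ¼*1851152 = 8 - 462788 = -462780)
j = 1005599 (j = 5 - (-1959219 - 1*(-953625)) = 5 - (-1959219 + 953625) = 5 - 1*(-1005594) = 5 + 1005594 = 1005599)
j/M(2005, 849) - q = 1005599/(849 + 2005) - 1*(-462780) = 1005599/2854 + 462780 = 1321779719/2854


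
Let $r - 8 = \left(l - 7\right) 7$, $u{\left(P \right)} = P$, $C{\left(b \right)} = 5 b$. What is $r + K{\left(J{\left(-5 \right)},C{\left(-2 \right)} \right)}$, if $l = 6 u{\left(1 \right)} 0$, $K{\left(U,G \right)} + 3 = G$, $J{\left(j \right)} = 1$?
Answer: $-54$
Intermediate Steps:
$K{\left(U,G \right)} = -3 + G$
$l = 0$ ($l = 6 \cdot 1 \cdot 0 = 6 \cdot 0 = 0$)
$r = -41$ ($r = 8 + \left(0 - 7\right) 7 = 8 - 49 = -41$)
$r + K{\left(J{\left(-5 \right)},C{\left(-2 \right)} \right)} = -41 + \left(-3 + 5 \left(-2\right)\right) = -41 - 13 = -54$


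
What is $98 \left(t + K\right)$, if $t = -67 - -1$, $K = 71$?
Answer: $490$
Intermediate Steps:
$t = -66$ ($t = -67 + 1 = -66$)
$98 \left(t + K\right) = 98 \left(-66 + 71\right) = 98 \cdot 5 = 490$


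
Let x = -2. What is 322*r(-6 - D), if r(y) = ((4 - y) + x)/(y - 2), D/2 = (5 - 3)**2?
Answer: -322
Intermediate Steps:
D = 8 (D = 2*(5 - 3)**2 = 2*2**2 = 2*4 = 8)
r(y) = (2 - y)/(-2 + y) (r(y) = ((4 - y) - 2)/(y - 2) = (2 - y)/(-2 + y))
322*r(-6 - D) = 322*(-1) = -322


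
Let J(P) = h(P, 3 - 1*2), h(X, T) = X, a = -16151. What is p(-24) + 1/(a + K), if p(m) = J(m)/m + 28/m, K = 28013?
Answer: -988/5931 ≈ -0.16658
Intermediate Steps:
J(P) = P
p(m) = 1 + 28/m (p(m) = m/m + 28/m = 1 + 28/m)
p(-24) + 1/(a + K) = (28 - 24)/(-24) + 1/(-16151 + 28013) = -1/24*4 + 1/11862 = -⅙ + 1/11862 = -988/5931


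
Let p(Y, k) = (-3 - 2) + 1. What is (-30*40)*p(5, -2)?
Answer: 4800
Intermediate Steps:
p(Y, k) = -4 (p(Y, k) = -5 + 1 = -4)
(-30*40)*p(5, -2) = -30*40*(-4) = -1200*(-4) = 4800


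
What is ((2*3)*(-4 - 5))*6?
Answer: -324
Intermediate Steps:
((2*3)*(-4 - 5))*6 = (6*(-9))*6 = -54*6 = -324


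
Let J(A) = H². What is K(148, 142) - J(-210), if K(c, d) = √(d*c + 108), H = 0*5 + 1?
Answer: -1 + 2*√5281 ≈ 144.34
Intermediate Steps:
H = 1 (H = 0 + 1 = 1)
K(c, d) = √(108 + c*d) (K(c, d) = √(c*d + 108) = √(108 + c*d))
J(A) = 1 (J(A) = 1² = 1)
K(148, 142) - J(-210) = √(108 + 148*142) - 1*1 = √(108 + 21016) - 1 = √21124 - 1 = 2*√5281 - 1 = -1 + 2*√5281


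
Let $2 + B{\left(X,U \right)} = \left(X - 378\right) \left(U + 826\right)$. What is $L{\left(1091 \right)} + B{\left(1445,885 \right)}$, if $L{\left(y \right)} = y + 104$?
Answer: $1826830$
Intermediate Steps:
$B{\left(X,U \right)} = -2 + \left(-378 + X\right) \left(826 + U\right)$ ($B{\left(X,U \right)} = -2 + \left(X - 378\right) \left(U + 826\right) = -2 + \left(-378 + X\right) \left(826 + U\right)$)
$L{\left(y \right)} = 104 + y$
$L{\left(1091 \right)} + B{\left(1445,885 \right)} = \left(104 + 1091\right) + \left(-312230 - 334530 + 826 \cdot 1445 + 885 \cdot 1445\right) = 1195 + \left(-312230 - 334530 + 1193570 + 1278825\right) = 1195 + 1825635 = 1826830$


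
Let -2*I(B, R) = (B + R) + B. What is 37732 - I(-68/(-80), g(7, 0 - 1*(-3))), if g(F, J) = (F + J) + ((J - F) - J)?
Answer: 754687/20 ≈ 37734.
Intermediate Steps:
g(F, J) = J (g(F, J) = (F + J) - F = J)
I(B, R) = -B - R/2 (I(B, R) = -((B + R) + B)/2 = -(R + 2*B)/2 = -B - R/2)
37732 - I(-68/(-80), g(7, 0 - 1*(-3))) = 37732 - (-(-68)/(-80) - (0 - 1*(-3))/2) = 37732 - (-(-68)*(-1)/80 - (0 + 3)/2) = 37732 - (-1*17/20 - ½*3) = 37732 - (-17/20 - 3/2) = 37732 - 1*(-47/20) = 37732 + 47/20 = 754687/20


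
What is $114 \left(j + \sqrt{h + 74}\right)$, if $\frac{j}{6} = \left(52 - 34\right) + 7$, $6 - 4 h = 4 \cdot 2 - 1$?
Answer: $17100 + 57 \sqrt{295} \approx 18079.0$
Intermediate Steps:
$h = - \frac{1}{4}$ ($h = \frac{3}{2} - \frac{4 \cdot 2 - 1}{4} = \frac{3}{2} - \frac{8 - 1}{4} = \frac{3}{2} - \frac{7}{4} = - \frac{1}{4} \approx -0.25$)
$j = 150$ ($j = 6 \left(\left(52 - 34\right) + 7\right) = 6 \left(18 + 7\right) = 6 \cdot 25 = 150$)
$114 \left(j + \sqrt{h + 74}\right) = 114 \left(150 + \sqrt{- \frac{1}{4} + 74}\right) = 114 \left(150 + \sqrt{\frac{295}{4}}\right) = 114 \left(150 + \frac{\sqrt{295}}{2}\right) = 17100 + 57 \sqrt{295}$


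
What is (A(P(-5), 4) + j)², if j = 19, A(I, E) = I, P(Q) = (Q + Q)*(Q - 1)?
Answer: 6241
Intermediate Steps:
P(Q) = 2*Q*(-1 + Q) (P(Q) = (2*Q)*(-1 + Q) = 2*Q*(-1 + Q))
(A(P(-5), 4) + j)² = (2*(-5)*(-1 - 5) + 19)² = (2*(-5)*(-6) + 19)² = (60 + 19)² = 79² = 6241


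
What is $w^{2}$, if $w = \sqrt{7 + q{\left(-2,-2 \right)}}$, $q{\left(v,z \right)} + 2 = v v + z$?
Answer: $7$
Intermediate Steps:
$q{\left(v,z \right)} = -2 + z + v^{2}$ ($q{\left(v,z \right)} = -2 + \left(v v + z\right) = -2 + \left(v^{2} + z\right) = -2 + \left(z + v^{2}\right) = -2 + z + v^{2}$)
$w = \sqrt{7}$ ($w = \sqrt{7 - \left(4 - 4\right)} = \sqrt{7 - 0} = \sqrt{7 + 0} = \sqrt{7} \approx 2.6458$)
$w^{2} = \left(\sqrt{7}\right)^{2} = 7$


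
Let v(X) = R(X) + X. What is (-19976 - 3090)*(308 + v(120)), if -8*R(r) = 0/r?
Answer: -9872248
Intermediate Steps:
R(r) = 0 (R(r) = -0/r = -⅛*0 = 0)
v(X) = X (v(X) = 0 + X = X)
(-19976 - 3090)*(308 + v(120)) = (-19976 - 3090)*(308 + 120) = -23066*428 = -9872248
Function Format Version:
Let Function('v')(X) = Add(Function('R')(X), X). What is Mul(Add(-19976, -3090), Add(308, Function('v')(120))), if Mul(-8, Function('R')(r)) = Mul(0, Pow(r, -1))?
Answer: -9872248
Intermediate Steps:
Function('R')(r) = 0 (Function('R')(r) = Mul(Rational(-1, 8), Mul(0, Pow(r, -1))) = Mul(Rational(-1, 8), 0) = 0)
Function('v')(X) = X (Function('v')(X) = Add(0, X) = X)
Mul(Add(-19976, -3090), Add(308, Function('v')(120))) = Mul(Add(-19976, -3090), Add(308, 120)) = Mul(-23066, 428) = -9872248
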